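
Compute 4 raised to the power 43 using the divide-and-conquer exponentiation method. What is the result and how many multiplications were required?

Computing 4^43 by squaring (build up from 4^1; each line after the first costs one multiplication):

4^1 = 4
4^2 = (4^1)^2 = 4^2 = 16
4^4 = (4^2)^2 = 16^2 = 256
4^5 = 4 * 4^4 = 4 * 256 = 1024
4^10 = (4^5)^2 = 1024^2 = 1048576
4^20 = (4^10)^2 = 1048576^2 = 1099511627776
4^21 = 4 * 4^20 = 4 * 1099511627776 = 4398046511104
4^42 = (4^21)^2 = 4398046511104^2 = 19342813113834066795298816
4^43 = 4 * 4^42 = 4 * 19342813113834066795298816 = 77371252455336267181195264

Result: 77371252455336267181195264
Multiplications needed: 8 (8 lines after 4^1)

4^43 = 77371252455336267181195264. Using exponentiation by squaring, this requires 8 multiplications. The key idea: if the exponent is even, square the half-power; if odd, multiply by the base once.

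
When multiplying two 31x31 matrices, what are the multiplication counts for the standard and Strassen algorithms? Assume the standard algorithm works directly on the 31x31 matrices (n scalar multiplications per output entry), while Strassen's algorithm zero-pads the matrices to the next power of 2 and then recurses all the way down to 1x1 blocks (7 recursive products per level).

Matrix multiplication for 31x31 matrices:

Strassen's algorithm requires power-of-2 dimensions. Pad 31x31 to 32x32 (next power of 2).

Standard algorithm: 31^3 = 29791 multiplications
Strassen's algorithm: 7^(log2(32)) = 7^5 = 16807 multiplications
Savings: 29791 - 16807 = 12984 multiplications

Standard: 29791 multiplications (31^3). Strassen: 16807 multiplications (7^5, after padding to 32x32). Strassen reduces 8 recursive multiplications to 7 at each level.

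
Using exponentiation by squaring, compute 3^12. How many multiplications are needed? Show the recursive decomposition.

Computing 3^12 by squaring (build up from 3^1; each line after the first costs one multiplication):

3^1 = 3
3^2 = (3^1)^2 = 3^2 = 9
3^3 = 3 * 3^2 = 3 * 9 = 27
3^6 = (3^3)^2 = 27^2 = 729
3^12 = (3^6)^2 = 729^2 = 531441

Result: 531441
Multiplications needed: 4 (4 lines after 3^1)

3^12 = 531441. Using exponentiation by squaring, this requires 4 multiplications. The key idea: if the exponent is even, square the half-power; if odd, multiply by the base once.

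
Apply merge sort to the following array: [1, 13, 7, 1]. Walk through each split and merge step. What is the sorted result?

Merge sort trace:

Split: [1, 13, 7, 1] -> [1, 13] and [7, 1]
  Split: [1, 13] -> [1] and [13]
  Merge: [1] + [13] -> [1, 13]
  Split: [7, 1] -> [7] and [1]
  Merge: [7] + [1] -> [1, 7]
Merge: [1, 13] + [1, 7] -> [1, 1, 7, 13]

Final sorted array: [1, 1, 7, 13]

The merge sort proceeds by recursively splitting the array and merging sorted halves.
After all merges, the sorted array is [1, 1, 7, 13].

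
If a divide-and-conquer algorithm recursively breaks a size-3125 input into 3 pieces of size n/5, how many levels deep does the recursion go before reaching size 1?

For divide and conquer with division factor 5:

Problem sizes at each level:
Level 0: 3125
Level 1: 625
Level 2: 125
Level 3: 25
Level 4: 5
Level 5: 1

The root is level 0 and the size-1 base case is level 5 (the tree spans levels 0 through 5, i.e. 6 levels counting the root), so the depth is the number of divisions: log_5(3125) = 5

The recursion tree depth is log_5(3125) = 5. At each level, the problem size is divided by 5, so it takes 5 divisions to reduce to a base case of size 1. The algorithm makes 3 recursive calls at each level.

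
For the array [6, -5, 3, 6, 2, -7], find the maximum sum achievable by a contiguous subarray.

Using Kadane's algorithm on [6, -5, 3, 6, 2, -7]:

Scanning through the array:
Position 1 (value -5): max_ending_here = 1, max_so_far = 6
Position 2 (value 3): max_ending_here = 4, max_so_far = 6
Position 3 (value 6): max_ending_here = 10, max_so_far = 10
Position 4 (value 2): max_ending_here = 12, max_so_far = 12
Position 5 (value -7): max_ending_here = 5, max_so_far = 12

Maximum subarray: [6, -5, 3, 6, 2]
Maximum sum: 12

The maximum subarray is [6, -5, 3, 6, 2] with sum 12. This subarray runs from index 0 to index 4.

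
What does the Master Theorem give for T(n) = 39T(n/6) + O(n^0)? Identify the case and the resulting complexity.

Master Theorem for T(n) = 39T(n/6) + O(n^0):

a = 39, b = 6, c = 0
log_b(a) = log_6(39) = 2.0447

Case 1: c = 0 < log_6(39) = 2.0447
T(n) = O(n^(log_6 39))

For T(n) = 39T(n/6) + O(n^0): log_6(39) = 2.0447. This is Case 1 of the Master Theorem (c < log_b(a), work dominated by leaves), giving O(n^(log_6 39)).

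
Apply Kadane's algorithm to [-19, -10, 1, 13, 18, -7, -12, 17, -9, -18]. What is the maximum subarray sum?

Using Kadane's algorithm on [-19, -10, 1, 13, 18, -7, -12, 17, -9, -18]:

Scanning through the array:
Position 1 (value -10): max_ending_here = -10, max_so_far = -10
Position 2 (value 1): max_ending_here = 1, max_so_far = 1
Position 3 (value 13): max_ending_here = 14, max_so_far = 14
Position 4 (value 18): max_ending_here = 32, max_so_far = 32
Position 5 (value -7): max_ending_here = 25, max_so_far = 32
Position 6 (value -12): max_ending_here = 13, max_so_far = 32
Position 7 (value 17): max_ending_here = 30, max_so_far = 32
Position 8 (value -9): max_ending_here = 21, max_so_far = 32
Position 9 (value -18): max_ending_here = 3, max_so_far = 32

Maximum subarray: [1, 13, 18]
Maximum sum: 32

The maximum subarray is [1, 13, 18] with sum 32. This subarray runs from index 2 to index 4.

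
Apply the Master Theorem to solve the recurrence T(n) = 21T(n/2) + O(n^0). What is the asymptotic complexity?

Master Theorem for T(n) = 21T(n/2) + O(n^0):

a = 21, b = 2, c = 0
log_b(a) = log_2(21) = 4.3923

Case 1: c = 0 < log_2(21) = 4.3923
T(n) = O(n^(log_2 21))

For T(n) = 21T(n/2) + O(n^0): log_2(21) = 4.3923. This is Case 1 of the Master Theorem (c < log_b(a), work dominated by leaves), giving O(n^(log_2 21)).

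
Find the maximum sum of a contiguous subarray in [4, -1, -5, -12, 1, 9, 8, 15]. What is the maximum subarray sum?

Using Kadane's algorithm on [4, -1, -5, -12, 1, 9, 8, 15]:

Scanning through the array:
Position 1 (value -1): max_ending_here = 3, max_so_far = 4
Position 2 (value -5): max_ending_here = -2, max_so_far = 4
Position 3 (value -12): max_ending_here = -12, max_so_far = 4
Position 4 (value 1): max_ending_here = 1, max_so_far = 4
Position 5 (value 9): max_ending_here = 10, max_so_far = 10
Position 6 (value 8): max_ending_here = 18, max_so_far = 18
Position 7 (value 15): max_ending_here = 33, max_so_far = 33

Maximum subarray: [1, 9, 8, 15]
Maximum sum: 33

The maximum subarray is [1, 9, 8, 15] with sum 33. This subarray runs from index 4 to index 7.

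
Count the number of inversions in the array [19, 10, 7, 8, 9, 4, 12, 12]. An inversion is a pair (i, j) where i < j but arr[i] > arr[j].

Finding inversions in [19, 10, 7, 8, 9, 4, 12, 12]:

(0, 1): arr[0]=19 > arr[1]=10
(0, 2): arr[0]=19 > arr[2]=7
(0, 3): arr[0]=19 > arr[3]=8
(0, 4): arr[0]=19 > arr[4]=9
(0, 5): arr[0]=19 > arr[5]=4
(0, 6): arr[0]=19 > arr[6]=12
(0, 7): arr[0]=19 > arr[7]=12
(1, 2): arr[1]=10 > arr[2]=7
(1, 3): arr[1]=10 > arr[3]=8
(1, 4): arr[1]=10 > arr[4]=9
(1, 5): arr[1]=10 > arr[5]=4
(2, 5): arr[2]=7 > arr[5]=4
(3, 5): arr[3]=8 > arr[5]=4
(4, 5): arr[4]=9 > arr[5]=4

Total inversions: 14

The array has 14 inversion(s): (0,1), (0,2), (0,3), (0,4), (0,5), (0,6), (0,7), (1,2), (1,3), (1,4), (1,5), (2,5), (3,5), (4,5). Each pair (i,j) satisfies i < j and arr[i] > arr[j].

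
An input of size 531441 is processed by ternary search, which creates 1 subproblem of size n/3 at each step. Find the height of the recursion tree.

For divide and conquer with division factor 3:

Problem sizes at each level:
Level 0: 531441
Level 1: 177147
Level 2: 59049
Level 3: 19683
Level 4: 6561
Level 5: 2187
Level 6: 729
Level 7: 243
Level 8: 81
Level 9: 27
Level 10: 9
Level 11: 3
Level 12: 1

The root is level 0 and the size-1 base case is level 12 (the tree spans levels 0 through 12, i.e. 13 levels counting the root), so the depth is the number of divisions: log_3(531441) = 12

The recursion tree depth is log_3(531441) = 12. At each level, the problem size is divided by 3, so it takes 12 divisions to reduce to a base case of size 1. The algorithm makes 1 recursive call at each level.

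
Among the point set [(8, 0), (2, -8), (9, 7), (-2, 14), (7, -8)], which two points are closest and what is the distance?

Computing all pairwise distances among 5 points:

d((8, 0), (2, -8)) = 10.0
d((8, 0), (9, 7)) = 7.0711
d((8, 0), (-2, 14)) = 17.2047
d((8, 0), (7, -8)) = 8.0623
d((2, -8), (9, 7)) = 16.5529
d((2, -8), (-2, 14)) = 22.3607
d((2, -8), (7, -8)) = 5.0 <-- minimum
d((9, 7), (-2, 14)) = 13.0384
d((9, 7), (7, -8)) = 15.1327
d((-2, 14), (7, -8)) = 23.7697

Closest pair: (2, -8) and (7, -8) with distance 5.0

The closest pair is (2, -8) and (7, -8) with Euclidean distance 5.0. For 5 points, brute-force pairwise comparison is shown above. For large n, the divide-and-conquer algorithm (sort by x, recurse on halves, check the dividing strip) achieves O(n log n).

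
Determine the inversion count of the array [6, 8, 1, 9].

Finding inversions in [6, 8, 1, 9]:

(0, 2): arr[0]=6 > arr[2]=1
(1, 2): arr[1]=8 > arr[2]=1

Total inversions: 2

The array has 2 inversion(s): (0,2), (1,2). Each pair (i,j) satisfies i < j and arr[i] > arr[j].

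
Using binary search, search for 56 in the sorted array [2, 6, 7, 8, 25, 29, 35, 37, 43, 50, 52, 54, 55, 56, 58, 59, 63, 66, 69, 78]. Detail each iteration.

Binary search for 56 in [2, 6, 7, 8, 25, 29, 35, 37, 43, 50, 52, 54, 55, 56, 58, 59, 63, 66, 69, 78]:

lo=0, hi=19, mid=9, arr[mid]=50 -> 50 < 56, search right half
lo=10, hi=19, mid=14, arr[mid]=58 -> 58 > 56, search left half
lo=10, hi=13, mid=11, arr[mid]=54 -> 54 < 56, search right half
lo=12, hi=13, mid=12, arr[mid]=55 -> 55 < 56, search right half
lo=13, hi=13, mid=13, arr[mid]=56 -> Found target at index 13!

Binary search finds 56 at index 13 after 5 comparisons. The search repeatedly halves the search space by comparing with the middle element.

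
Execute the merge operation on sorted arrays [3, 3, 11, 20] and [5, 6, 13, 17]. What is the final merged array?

Merging process:

Compare 3 vs 5: take 3 from left. Merged: [3]
Compare 3 vs 5: take 3 from left. Merged: [3, 3]
Compare 11 vs 5: take 5 from right. Merged: [3, 3, 5]
Compare 11 vs 6: take 6 from right. Merged: [3, 3, 5, 6]
Compare 11 vs 13: take 11 from left. Merged: [3, 3, 5, 6, 11]
Compare 20 vs 13: take 13 from right. Merged: [3, 3, 5, 6, 11, 13]
Compare 20 vs 17: take 17 from right. Merged: [3, 3, 5, 6, 11, 13, 17]
Append remaining from left: [20]. Merged: [3, 3, 5, 6, 11, 13, 17, 20]

Final merged array: [3, 3, 5, 6, 11, 13, 17, 20]
Total comparisons: 7

The merged array is [3, 3, 5, 6, 11, 13, 17, 20], requiring 7 comparisons. The merge step runs in O(n) time where n is the total number of elements.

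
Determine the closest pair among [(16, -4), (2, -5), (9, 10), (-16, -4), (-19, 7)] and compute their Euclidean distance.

Computing all pairwise distances among 5 points:

d((16, -4), (2, -5)) = 14.0357
d((16, -4), (9, 10)) = 15.6525
d((16, -4), (-16, -4)) = 32.0
d((16, -4), (-19, 7)) = 36.6879
d((2, -5), (9, 10)) = 16.5529
d((2, -5), (-16, -4)) = 18.0278
d((2, -5), (-19, 7)) = 24.1868
d((9, 10), (-16, -4)) = 28.6531
d((9, 10), (-19, 7)) = 28.1603
d((-16, -4), (-19, 7)) = 11.4018 <-- minimum

Closest pair: (-16, -4) and (-19, 7) with distance 11.4018

The closest pair is (-16, -4) and (-19, 7) with Euclidean distance 11.4018. For 5 points, brute-force pairwise comparison is shown above. For large n, the divide-and-conquer algorithm (sort by x, recurse on halves, check the dividing strip) achieves O(n log n).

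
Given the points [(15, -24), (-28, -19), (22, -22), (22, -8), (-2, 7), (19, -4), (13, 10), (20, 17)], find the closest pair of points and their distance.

Computing all pairwise distances among 8 points:

d((15, -24), (-28, -19)) = 43.2897
d((15, -24), (22, -22)) = 7.2801
d((15, -24), (22, -8)) = 17.4642
d((15, -24), (-2, 7)) = 35.3553
d((15, -24), (19, -4)) = 20.3961
d((15, -24), (13, 10)) = 34.0588
d((15, -24), (20, 17)) = 41.3038
d((-28, -19), (22, -22)) = 50.0899
d((-28, -19), (22, -8)) = 51.1957
d((-28, -19), (-2, 7)) = 36.7696
d((-28, -19), (19, -4)) = 49.3356
d((-28, -19), (13, 10)) = 50.2195
d((-28, -19), (20, 17)) = 60.0
d((22, -22), (22, -8)) = 14.0
d((22, -22), (-2, 7)) = 37.6431
d((22, -22), (19, -4)) = 18.2483
d((22, -22), (13, 10)) = 33.2415
d((22, -22), (20, 17)) = 39.0512
d((22, -8), (-2, 7)) = 28.3019
d((22, -8), (19, -4)) = 5.0 <-- minimum
d((22, -8), (13, 10)) = 20.1246
d((22, -8), (20, 17)) = 25.0799
d((-2, 7), (19, -4)) = 23.7065
d((-2, 7), (13, 10)) = 15.2971
d((-2, 7), (20, 17)) = 24.1661
d((19, -4), (13, 10)) = 15.2315
d((19, -4), (20, 17)) = 21.0238
d((13, 10), (20, 17)) = 9.8995

Closest pair: (22, -8) and (19, -4) with distance 5.0

The closest pair is (22, -8) and (19, -4) with Euclidean distance 5.0. For 8 points, brute-force pairwise comparison is shown above. For large n, the divide-and-conquer algorithm (sort by x, recurse on halves, check the dividing strip) achieves O(n log n).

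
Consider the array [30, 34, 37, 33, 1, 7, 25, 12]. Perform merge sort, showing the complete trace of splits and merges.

Merge sort trace:

Split: [30, 34, 37, 33, 1, 7, 25, 12] -> [30, 34, 37, 33] and [1, 7, 25, 12]
  Split: [30, 34, 37, 33] -> [30, 34] and [37, 33]
    Split: [30, 34] -> [30] and [34]
    Merge: [30] + [34] -> [30, 34]
    Split: [37, 33] -> [37] and [33]
    Merge: [37] + [33] -> [33, 37]
  Merge: [30, 34] + [33, 37] -> [30, 33, 34, 37]
  Split: [1, 7, 25, 12] -> [1, 7] and [25, 12]
    Split: [1, 7] -> [1] and [7]
    Merge: [1] + [7] -> [1, 7]
    Split: [25, 12] -> [25] and [12]
    Merge: [25] + [12] -> [12, 25]
  Merge: [1, 7] + [12, 25] -> [1, 7, 12, 25]
Merge: [30, 33, 34, 37] + [1, 7, 12, 25] -> [1, 7, 12, 25, 30, 33, 34, 37]

Final sorted array: [1, 7, 12, 25, 30, 33, 34, 37]

The merge sort proceeds by recursively splitting the array and merging sorted halves.
After all merges, the sorted array is [1, 7, 12, 25, 30, 33, 34, 37].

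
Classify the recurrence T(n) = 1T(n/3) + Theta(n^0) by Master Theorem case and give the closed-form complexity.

Master Theorem for T(n) = 1T(n/3) + O(n^0):

a = 1, b = 3, c = 0
log_b(a) = log_3(1) = 0.0000

Case 2: c = 0 = log_3(1) = 0.0000
T(n) = O(n^0 log n) = O(log n)

For T(n) = 1T(n/3) + O(n^0): log_3(1) = 0.0000. This is Case 2 of the Master Theorem (c = log_b(a), equal work at all levels), giving O(log n).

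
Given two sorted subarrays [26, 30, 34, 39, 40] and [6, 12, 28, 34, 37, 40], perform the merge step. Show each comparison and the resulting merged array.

Merging process:

Compare 26 vs 6: take 6 from right. Merged: [6]
Compare 26 vs 12: take 12 from right. Merged: [6, 12]
Compare 26 vs 28: take 26 from left. Merged: [6, 12, 26]
Compare 30 vs 28: take 28 from right. Merged: [6, 12, 26, 28]
Compare 30 vs 34: take 30 from left. Merged: [6, 12, 26, 28, 30]
Compare 34 vs 34: take 34 from left. Merged: [6, 12, 26, 28, 30, 34]
Compare 39 vs 34: take 34 from right. Merged: [6, 12, 26, 28, 30, 34, 34]
Compare 39 vs 37: take 37 from right. Merged: [6, 12, 26, 28, 30, 34, 34, 37]
Compare 39 vs 40: take 39 from left. Merged: [6, 12, 26, 28, 30, 34, 34, 37, 39]
Compare 40 vs 40: take 40 from left. Merged: [6, 12, 26, 28, 30, 34, 34, 37, 39, 40]
Append remaining from right: [40]. Merged: [6, 12, 26, 28, 30, 34, 34, 37, 39, 40, 40]

Final merged array: [6, 12, 26, 28, 30, 34, 34, 37, 39, 40, 40]
Total comparisons: 10

The merged array is [6, 12, 26, 28, 30, 34, 34, 37, 39, 40, 40], requiring 10 comparisons. The merge step runs in O(n) time where n is the total number of elements.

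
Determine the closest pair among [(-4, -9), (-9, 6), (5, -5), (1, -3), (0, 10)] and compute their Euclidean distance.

Computing all pairwise distances among 5 points:

d((-4, -9), (-9, 6)) = 15.8114
d((-4, -9), (5, -5)) = 9.8489
d((-4, -9), (1, -3)) = 7.8102
d((-4, -9), (0, 10)) = 19.4165
d((-9, 6), (5, -5)) = 17.8045
d((-9, 6), (1, -3)) = 13.4536
d((-9, 6), (0, 10)) = 9.8489
d((5, -5), (1, -3)) = 4.4721 <-- minimum
d((5, -5), (0, 10)) = 15.8114
d((1, -3), (0, 10)) = 13.0384

Closest pair: (5, -5) and (1, -3) with distance 4.4721

The closest pair is (5, -5) and (1, -3) with Euclidean distance 4.4721. For 5 points, brute-force pairwise comparison is shown above. For large n, the divide-and-conquer algorithm (sort by x, recurse on halves, check the dividing strip) achieves O(n log n).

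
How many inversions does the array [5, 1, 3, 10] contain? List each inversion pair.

Finding inversions in [5, 1, 3, 10]:

(0, 1): arr[0]=5 > arr[1]=1
(0, 2): arr[0]=5 > arr[2]=3

Total inversions: 2

The array has 2 inversion(s): (0,1), (0,2). Each pair (i,j) satisfies i < j and arr[i] > arr[j].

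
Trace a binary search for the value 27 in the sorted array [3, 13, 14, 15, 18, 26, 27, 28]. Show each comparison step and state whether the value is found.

Binary search for 27 in [3, 13, 14, 15, 18, 26, 27, 28]:

lo=0, hi=7, mid=3, arr[mid]=15 -> 15 < 27, search right half
lo=4, hi=7, mid=5, arr[mid]=26 -> 26 < 27, search right half
lo=6, hi=7, mid=6, arr[mid]=27 -> Found target at index 6!

Binary search finds 27 at index 6 after 3 comparisons. The search repeatedly halves the search space by comparing with the middle element.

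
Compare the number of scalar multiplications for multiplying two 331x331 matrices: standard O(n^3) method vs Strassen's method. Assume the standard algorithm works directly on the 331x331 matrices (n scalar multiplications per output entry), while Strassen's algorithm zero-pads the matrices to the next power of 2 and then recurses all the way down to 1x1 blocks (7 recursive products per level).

Matrix multiplication for 331x331 matrices:

Strassen's algorithm requires power-of-2 dimensions. Pad 331x331 to 512x512 (next power of 2).

Standard algorithm: 331^3 = 36264691 multiplications
Strassen's algorithm: 7^(log2(512)) = 7^9 = 40353607 multiplications
Difference: 36264691 - 40353607 = -4088916 (Strassen uses MORE here due to padding overhead — for small or just-over-power-of-2 n, padding can outweigh the per-level savings)

Standard: 36264691 multiplications (331^3). Strassen: 40353607 multiplications (7^9, after padding to 512x512). Strassen reduces 8 recursive multiplications to 7 at each level.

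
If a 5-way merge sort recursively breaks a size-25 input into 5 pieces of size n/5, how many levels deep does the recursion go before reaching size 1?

For divide and conquer with division factor 5:

Problem sizes at each level:
Level 0: 25
Level 1: 5
Level 2: 1

The root is level 0 and the size-1 base case is level 2 (the tree spans levels 0 through 2, i.e. 3 levels counting the root), so the depth is the number of divisions: log_5(25) = 2

The recursion tree depth is log_5(25) = 2. At each level, the problem size is divided by 5, so it takes 2 divisions to reduce to a base case of size 1. The algorithm makes 5 recursive calls at each level.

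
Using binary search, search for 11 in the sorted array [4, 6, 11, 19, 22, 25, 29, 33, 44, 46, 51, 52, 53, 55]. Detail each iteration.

Binary search for 11 in [4, 6, 11, 19, 22, 25, 29, 33, 44, 46, 51, 52, 53, 55]:

lo=0, hi=13, mid=6, arr[mid]=29 -> 29 > 11, search left half
lo=0, hi=5, mid=2, arr[mid]=11 -> Found target at index 2!

Binary search finds 11 at index 2 after 2 comparisons. The search repeatedly halves the search space by comparing with the middle element.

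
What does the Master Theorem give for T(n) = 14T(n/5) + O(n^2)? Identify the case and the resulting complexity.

Master Theorem for T(n) = 14T(n/5) + O(n^2):

a = 14, b = 5, c = 2
log_b(a) = log_5(14) = 1.6397

Case 3: c = 2 > log_5(14) = 1.6397
T(n) = O(n^2) = O(n^2)

For T(n) = 14T(n/5) + O(n^2): log_5(14) = 1.6397. This is Case 3 of the Master Theorem (c > log_b(a), work dominated by root), giving O(n^2).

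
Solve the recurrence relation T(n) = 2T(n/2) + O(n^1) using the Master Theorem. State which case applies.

Master Theorem for T(n) = 2T(n/2) + O(n^1):

a = 2, b = 2, c = 1
log_b(a) = log_2(2) = 1.0000

Case 2: c = 1 = log_2(2) = 1.0000
T(n) = O(n^1 log n) = O(n log n)

For T(n) = 2T(n/2) + O(n^1): log_2(2) = 1.0000. This is Case 2 of the Master Theorem (c = log_b(a), equal work at all levels), giving O(n log n).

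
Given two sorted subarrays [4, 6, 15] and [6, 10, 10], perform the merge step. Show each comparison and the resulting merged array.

Merging process:

Compare 4 vs 6: take 4 from left. Merged: [4]
Compare 6 vs 6: take 6 from left. Merged: [4, 6]
Compare 15 vs 6: take 6 from right. Merged: [4, 6, 6]
Compare 15 vs 10: take 10 from right. Merged: [4, 6, 6, 10]
Compare 15 vs 10: take 10 from right. Merged: [4, 6, 6, 10, 10]
Append remaining from left: [15]. Merged: [4, 6, 6, 10, 10, 15]

Final merged array: [4, 6, 6, 10, 10, 15]
Total comparisons: 5

The merged array is [4, 6, 6, 10, 10, 15], requiring 5 comparisons. The merge step runs in O(n) time where n is the total number of elements.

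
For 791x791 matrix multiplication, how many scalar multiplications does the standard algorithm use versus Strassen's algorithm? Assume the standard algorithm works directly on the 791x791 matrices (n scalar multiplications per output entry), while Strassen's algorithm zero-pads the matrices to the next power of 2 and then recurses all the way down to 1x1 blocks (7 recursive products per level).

Matrix multiplication for 791x791 matrices:

Strassen's algorithm requires power-of-2 dimensions. Pad 791x791 to 1024x1024 (next power of 2).

Standard algorithm: 791^3 = 494913671 multiplications
Strassen's algorithm: 7^(log2(1024)) = 7^10 = 282475249 multiplications
Savings: 494913671 - 282475249 = 212438422 multiplications

Standard: 494913671 multiplications (791^3). Strassen: 282475249 multiplications (7^10, after padding to 1024x1024). Strassen reduces 8 recursive multiplications to 7 at each level.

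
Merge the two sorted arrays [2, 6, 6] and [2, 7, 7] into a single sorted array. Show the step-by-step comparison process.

Merging process:

Compare 2 vs 2: take 2 from left. Merged: [2]
Compare 6 vs 2: take 2 from right. Merged: [2, 2]
Compare 6 vs 7: take 6 from left. Merged: [2, 2, 6]
Compare 6 vs 7: take 6 from left. Merged: [2, 2, 6, 6]
Append remaining from right: [7, 7]. Merged: [2, 2, 6, 6, 7, 7]

Final merged array: [2, 2, 6, 6, 7, 7]
Total comparisons: 4

The merged array is [2, 2, 6, 6, 7, 7], requiring 4 comparisons. The merge step runs in O(n) time where n is the total number of elements.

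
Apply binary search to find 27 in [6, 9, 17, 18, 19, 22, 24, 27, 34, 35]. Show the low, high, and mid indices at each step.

Binary search for 27 in [6, 9, 17, 18, 19, 22, 24, 27, 34, 35]:

lo=0, hi=9, mid=4, arr[mid]=19 -> 19 < 27, search right half
lo=5, hi=9, mid=7, arr[mid]=27 -> Found target at index 7!

Binary search finds 27 at index 7 after 2 comparisons. The search repeatedly halves the search space by comparing with the middle element.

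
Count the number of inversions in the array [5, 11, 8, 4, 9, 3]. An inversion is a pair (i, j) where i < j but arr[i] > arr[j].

Finding inversions in [5, 11, 8, 4, 9, 3]:

(0, 3): arr[0]=5 > arr[3]=4
(0, 5): arr[0]=5 > arr[5]=3
(1, 2): arr[1]=11 > arr[2]=8
(1, 3): arr[1]=11 > arr[3]=4
(1, 4): arr[1]=11 > arr[4]=9
(1, 5): arr[1]=11 > arr[5]=3
(2, 3): arr[2]=8 > arr[3]=4
(2, 5): arr[2]=8 > arr[5]=3
(3, 5): arr[3]=4 > arr[5]=3
(4, 5): arr[4]=9 > arr[5]=3

Total inversions: 10

The array has 10 inversion(s): (0,3), (0,5), (1,2), (1,3), (1,4), (1,5), (2,3), (2,5), (3,5), (4,5). Each pair (i,j) satisfies i < j and arr[i] > arr[j].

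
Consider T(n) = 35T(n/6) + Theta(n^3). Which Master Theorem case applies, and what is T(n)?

Master Theorem for T(n) = 35T(n/6) + O(n^3):

a = 35, b = 6, c = 3
log_b(a) = log_6(35) = 1.9843

Case 3: c = 3 > log_6(35) = 1.9843
T(n) = O(n^3) = O(n^3)

For T(n) = 35T(n/6) + O(n^3): log_6(35) = 1.9843. This is Case 3 of the Master Theorem (c > log_b(a), work dominated by root), giving O(n^3).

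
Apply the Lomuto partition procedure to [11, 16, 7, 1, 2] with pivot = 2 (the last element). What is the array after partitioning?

Lomuto partition with pivot = 2:

Initial array: [11, 16, 7, 1, 2]

arr[0]=11 > 2: no swap
arr[1]=16 > 2: no swap
arr[2]=7 > 2: no swap
arr[3]=1 <= 2: swap with position 0, array becomes [1, 16, 7, 11, 2]

Place pivot at position 1: [1, 2, 7, 11, 16]
Pivot position: 1

After partitioning with pivot 2, the array becomes [1, 2, 7, 11, 16]. The pivot is placed at index 1. All elements to the left of the pivot are <= 2, and all elements to the right are > 2.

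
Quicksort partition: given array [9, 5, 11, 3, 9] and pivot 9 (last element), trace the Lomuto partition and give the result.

Lomuto partition with pivot = 9:

Initial array: [9, 5, 11, 3, 9]

arr[0]=9 <= 9: swap with position 0, array becomes [9, 5, 11, 3, 9]
arr[1]=5 <= 9: swap with position 1, array becomes [9, 5, 11, 3, 9]
arr[2]=11 > 9: no swap
arr[3]=3 <= 9: swap with position 2, array becomes [9, 5, 3, 11, 9]

Place pivot at position 3: [9, 5, 3, 9, 11]
Pivot position: 3

After partitioning with pivot 9, the array becomes [9, 5, 3, 9, 11]. The pivot is placed at index 3. All elements to the left of the pivot are <= 9, and all elements to the right are > 9.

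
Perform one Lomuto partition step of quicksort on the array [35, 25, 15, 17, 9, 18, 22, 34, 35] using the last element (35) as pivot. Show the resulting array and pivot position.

Lomuto partition with pivot = 35:

Initial array: [35, 25, 15, 17, 9, 18, 22, 34, 35]

arr[0]=35 <= 35: swap with position 0, array becomes [35, 25, 15, 17, 9, 18, 22, 34, 35]
arr[1]=25 <= 35: swap with position 1, array becomes [35, 25, 15, 17, 9, 18, 22, 34, 35]
arr[2]=15 <= 35: swap with position 2, array becomes [35, 25, 15, 17, 9, 18, 22, 34, 35]
arr[3]=17 <= 35: swap with position 3, array becomes [35, 25, 15, 17, 9, 18, 22, 34, 35]
arr[4]=9 <= 35: swap with position 4, array becomes [35, 25, 15, 17, 9, 18, 22, 34, 35]
arr[5]=18 <= 35: swap with position 5, array becomes [35, 25, 15, 17, 9, 18, 22, 34, 35]
arr[6]=22 <= 35: swap with position 6, array becomes [35, 25, 15, 17, 9, 18, 22, 34, 35]
arr[7]=34 <= 35: swap with position 7, array becomes [35, 25, 15, 17, 9, 18, 22, 34, 35]

Place pivot at position 8: [35, 25, 15, 17, 9, 18, 22, 34, 35]
Pivot position: 8

After partitioning with pivot 35, the array becomes [35, 25, 15, 17, 9, 18, 22, 34, 35]. The pivot is placed at index 8. All elements to the left of the pivot are <= 35, and all elements to the right are > 35.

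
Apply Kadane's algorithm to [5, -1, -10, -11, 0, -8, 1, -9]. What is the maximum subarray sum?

Using Kadane's algorithm on [5, -1, -10, -11, 0, -8, 1, -9]:

Scanning through the array:
Position 1 (value -1): max_ending_here = 4, max_so_far = 5
Position 2 (value -10): max_ending_here = -6, max_so_far = 5
Position 3 (value -11): max_ending_here = -11, max_so_far = 5
Position 4 (value 0): max_ending_here = 0, max_so_far = 5
Position 5 (value -8): max_ending_here = -8, max_so_far = 5
Position 6 (value 1): max_ending_here = 1, max_so_far = 5
Position 7 (value -9): max_ending_here = -8, max_so_far = 5

Maximum subarray: [5]
Maximum sum: 5

The maximum subarray is [5] with sum 5. This subarray runs from index 0 to index 0.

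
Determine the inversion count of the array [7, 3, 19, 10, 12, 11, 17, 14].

Finding inversions in [7, 3, 19, 10, 12, 11, 17, 14]:

(0, 1): arr[0]=7 > arr[1]=3
(2, 3): arr[2]=19 > arr[3]=10
(2, 4): arr[2]=19 > arr[4]=12
(2, 5): arr[2]=19 > arr[5]=11
(2, 6): arr[2]=19 > arr[6]=17
(2, 7): arr[2]=19 > arr[7]=14
(4, 5): arr[4]=12 > arr[5]=11
(6, 7): arr[6]=17 > arr[7]=14

Total inversions: 8

The array has 8 inversion(s): (0,1), (2,3), (2,4), (2,5), (2,6), (2,7), (4,5), (6,7). Each pair (i,j) satisfies i < j and arr[i] > arr[j].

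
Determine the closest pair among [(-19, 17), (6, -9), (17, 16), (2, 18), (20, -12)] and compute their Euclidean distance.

Computing all pairwise distances among 5 points:

d((-19, 17), (6, -9)) = 36.0694
d((-19, 17), (17, 16)) = 36.0139
d((-19, 17), (2, 18)) = 21.0238
d((-19, 17), (20, -12)) = 48.6004
d((6, -9), (17, 16)) = 27.313
d((6, -9), (2, 18)) = 27.2947
d((6, -9), (20, -12)) = 14.3178 <-- minimum
d((17, 16), (2, 18)) = 15.1327
d((17, 16), (20, -12)) = 28.1603
d((2, 18), (20, -12)) = 34.9857

Closest pair: (6, -9) and (20, -12) with distance 14.3178

The closest pair is (6, -9) and (20, -12) with Euclidean distance 14.3178. For 5 points, brute-force pairwise comparison is shown above. For large n, the divide-and-conquer algorithm (sort by x, recurse on halves, check the dividing strip) achieves O(n log n).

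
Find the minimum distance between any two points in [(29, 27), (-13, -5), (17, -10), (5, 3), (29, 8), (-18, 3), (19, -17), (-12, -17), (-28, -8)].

Computing all pairwise distances among 9 points:

d((29, 27), (-13, -5)) = 52.8015
d((29, 27), (17, -10)) = 38.8973
d((29, 27), (5, 3)) = 33.9411
d((29, 27), (29, 8)) = 19.0
d((29, 27), (-18, 3)) = 52.7731
d((29, 27), (19, -17)) = 45.1221
d((29, 27), (-12, -17)) = 60.1415
d((29, 27), (-28, -8)) = 66.888
d((-13, -5), (17, -10)) = 30.4138
d((-13, -5), (5, 3)) = 19.6977
d((-13, -5), (29, 8)) = 43.9659
d((-13, -5), (-18, 3)) = 9.434
d((-13, -5), (19, -17)) = 34.176
d((-13, -5), (-12, -17)) = 12.0416
d((-13, -5), (-28, -8)) = 15.2971
d((17, -10), (5, 3)) = 17.6918
d((17, -10), (29, 8)) = 21.6333
d((17, -10), (-18, 3)) = 37.3363
d((17, -10), (19, -17)) = 7.2801 <-- minimum
d((17, -10), (-12, -17)) = 29.8329
d((17, -10), (-28, -8)) = 45.0444
d((5, 3), (29, 8)) = 24.5153
d((5, 3), (-18, 3)) = 23.0
d((5, 3), (19, -17)) = 24.4131
d((5, 3), (-12, -17)) = 26.2488
d((5, 3), (-28, -8)) = 34.7851
d((29, 8), (-18, 3)) = 47.2652
d((29, 8), (19, -17)) = 26.9258
d((29, 8), (-12, -17)) = 48.0208
d((29, 8), (-28, -8)) = 59.203
d((-18, 3), (19, -17)) = 42.0595
d((-18, 3), (-12, -17)) = 20.8806
d((-18, 3), (-28, -8)) = 14.8661
d((19, -17), (-12, -17)) = 31.0
d((19, -17), (-28, -8)) = 47.8539
d((-12, -17), (-28, -8)) = 18.3576

Closest pair: (17, -10) and (19, -17) with distance 7.2801

The closest pair is (17, -10) and (19, -17) with Euclidean distance 7.2801. For 9 points, brute-force pairwise comparison is shown above. For large n, the divide-and-conquer algorithm (sort by x, recurse on halves, check the dividing strip) achieves O(n log n).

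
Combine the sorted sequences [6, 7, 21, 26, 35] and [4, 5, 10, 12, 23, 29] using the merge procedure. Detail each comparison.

Merging process:

Compare 6 vs 4: take 4 from right. Merged: [4]
Compare 6 vs 5: take 5 from right. Merged: [4, 5]
Compare 6 vs 10: take 6 from left. Merged: [4, 5, 6]
Compare 7 vs 10: take 7 from left. Merged: [4, 5, 6, 7]
Compare 21 vs 10: take 10 from right. Merged: [4, 5, 6, 7, 10]
Compare 21 vs 12: take 12 from right. Merged: [4, 5, 6, 7, 10, 12]
Compare 21 vs 23: take 21 from left. Merged: [4, 5, 6, 7, 10, 12, 21]
Compare 26 vs 23: take 23 from right. Merged: [4, 5, 6, 7, 10, 12, 21, 23]
Compare 26 vs 29: take 26 from left. Merged: [4, 5, 6, 7, 10, 12, 21, 23, 26]
Compare 35 vs 29: take 29 from right. Merged: [4, 5, 6, 7, 10, 12, 21, 23, 26, 29]
Append remaining from left: [35]. Merged: [4, 5, 6, 7, 10, 12, 21, 23, 26, 29, 35]

Final merged array: [4, 5, 6, 7, 10, 12, 21, 23, 26, 29, 35]
Total comparisons: 10

The merged array is [4, 5, 6, 7, 10, 12, 21, 23, 26, 29, 35], requiring 10 comparisons. The merge step runs in O(n) time where n is the total number of elements.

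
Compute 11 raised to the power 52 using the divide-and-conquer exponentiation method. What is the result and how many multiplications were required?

Computing 11^52 by squaring (build up from 11^1; each line after the first costs one multiplication):

11^1 = 11
11^2 = (11^1)^2 = 11^2 = 121
11^3 = 11 * 11^2 = 11 * 121 = 1331
11^6 = (11^3)^2 = 1331^2 = 1771561
11^12 = (11^6)^2 = 1771561^2 = 3138428376721
11^13 = 11 * 11^12 = 11 * 3138428376721 = 34522712143931
11^26 = (11^13)^2 = 34522712143931^2 = 1191817653772720942460132761
11^52 = (11^26)^2 = 1191817653772720942460132761^2 = 1420429319844313329730664601483335671261683881745483121

Result: 1420429319844313329730664601483335671261683881745483121
Multiplications needed: 7 (7 lines after 11^1)

11^52 = 1420429319844313329730664601483335671261683881745483121. Using exponentiation by squaring, this requires 7 multiplications. The key idea: if the exponent is even, square the half-power; if odd, multiply by the base once.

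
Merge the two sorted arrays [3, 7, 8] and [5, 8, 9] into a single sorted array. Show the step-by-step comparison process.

Merging process:

Compare 3 vs 5: take 3 from left. Merged: [3]
Compare 7 vs 5: take 5 from right. Merged: [3, 5]
Compare 7 vs 8: take 7 from left. Merged: [3, 5, 7]
Compare 8 vs 8: take 8 from left. Merged: [3, 5, 7, 8]
Append remaining from right: [8, 9]. Merged: [3, 5, 7, 8, 8, 9]

Final merged array: [3, 5, 7, 8, 8, 9]
Total comparisons: 4

The merged array is [3, 5, 7, 8, 8, 9], requiring 4 comparisons. The merge step runs in O(n) time where n is the total number of elements.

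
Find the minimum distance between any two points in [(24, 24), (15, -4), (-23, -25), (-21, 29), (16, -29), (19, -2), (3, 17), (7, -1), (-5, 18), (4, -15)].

Computing all pairwise distances among 10 points:

d((24, 24), (15, -4)) = 29.4109
d((24, 24), (-23, -25)) = 67.897
d((24, 24), (-21, 29)) = 45.2769
d((24, 24), (16, -29)) = 53.6004
d((24, 24), (19, -2)) = 26.4764
d((24, 24), (3, 17)) = 22.1359
d((24, 24), (7, -1)) = 30.2324
d((24, 24), (-5, 18)) = 29.6142
d((24, 24), (4, -15)) = 43.8292
d((15, -4), (-23, -25)) = 43.4166
d((15, -4), (-21, 29)) = 48.8365
d((15, -4), (16, -29)) = 25.02
d((15, -4), (19, -2)) = 4.4721 <-- minimum
d((15, -4), (3, 17)) = 24.1868
d((15, -4), (7, -1)) = 8.544
d((15, -4), (-5, 18)) = 29.7321
d((15, -4), (4, -15)) = 15.5563
d((-23, -25), (-21, 29)) = 54.037
d((-23, -25), (16, -29)) = 39.2046
d((-23, -25), (19, -2)) = 47.8853
d((-23, -25), (3, 17)) = 49.3964
d((-23, -25), (7, -1)) = 38.4187
d((-23, -25), (-5, 18)) = 46.6154
d((-23, -25), (4, -15)) = 28.7924
d((-21, 29), (16, -29)) = 68.7968
d((-21, 29), (19, -2)) = 50.6063
d((-21, 29), (3, 17)) = 26.8328
d((-21, 29), (7, -1)) = 41.0366
d((-21, 29), (-5, 18)) = 19.4165
d((-21, 29), (4, -15)) = 50.6063
d((16, -29), (19, -2)) = 27.1662
d((16, -29), (3, 17)) = 47.8017
d((16, -29), (7, -1)) = 29.4109
d((16, -29), (-5, 18)) = 51.4782
d((16, -29), (4, -15)) = 18.4391
d((19, -2), (3, 17)) = 24.8395
d((19, -2), (7, -1)) = 12.0416
d((19, -2), (-5, 18)) = 31.241
d((19, -2), (4, -15)) = 19.8494
d((3, 17), (7, -1)) = 18.4391
d((3, 17), (-5, 18)) = 8.0623
d((3, 17), (4, -15)) = 32.0156
d((7, -1), (-5, 18)) = 22.4722
d((7, -1), (4, -15)) = 14.3178
d((-5, 18), (4, -15)) = 34.2053

Closest pair: (15, -4) and (19, -2) with distance 4.4721

The closest pair is (15, -4) and (19, -2) with Euclidean distance 4.4721. For 10 points, brute-force pairwise comparison is shown above. For large n, the divide-and-conquer algorithm (sort by x, recurse on halves, check the dividing strip) achieves O(n log n).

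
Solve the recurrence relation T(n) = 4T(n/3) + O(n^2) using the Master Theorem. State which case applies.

Master Theorem for T(n) = 4T(n/3) + O(n^2):

a = 4, b = 3, c = 2
log_b(a) = log_3(4) = 1.2619

Case 3: c = 2 > log_3(4) = 1.2619
T(n) = O(n^2) = O(n^2)

For T(n) = 4T(n/3) + O(n^2): log_3(4) = 1.2619. This is Case 3 of the Master Theorem (c > log_b(a), work dominated by root), giving O(n^2).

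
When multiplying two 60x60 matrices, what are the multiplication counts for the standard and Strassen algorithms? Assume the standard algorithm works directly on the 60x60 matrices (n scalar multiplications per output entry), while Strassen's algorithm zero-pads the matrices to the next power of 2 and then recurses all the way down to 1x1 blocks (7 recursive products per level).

Matrix multiplication for 60x60 matrices:

Strassen's algorithm requires power-of-2 dimensions. Pad 60x60 to 64x64 (next power of 2).

Standard algorithm: 60^3 = 216000 multiplications
Strassen's algorithm: 7^(log2(64)) = 7^6 = 117649 multiplications
Savings: 216000 - 117649 = 98351 multiplications

Standard: 216000 multiplications (60^3). Strassen: 117649 multiplications (7^6, after padding to 64x64). Strassen reduces 8 recursive multiplications to 7 at each level.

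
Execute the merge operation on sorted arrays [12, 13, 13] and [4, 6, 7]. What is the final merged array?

Merging process:

Compare 12 vs 4: take 4 from right. Merged: [4]
Compare 12 vs 6: take 6 from right. Merged: [4, 6]
Compare 12 vs 7: take 7 from right. Merged: [4, 6, 7]
Append remaining from left: [12, 13, 13]. Merged: [4, 6, 7, 12, 13, 13]

Final merged array: [4, 6, 7, 12, 13, 13]
Total comparisons: 3

The merged array is [4, 6, 7, 12, 13, 13], requiring 3 comparisons. The merge step runs in O(n) time where n is the total number of elements.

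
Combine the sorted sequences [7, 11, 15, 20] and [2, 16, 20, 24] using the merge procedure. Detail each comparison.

Merging process:

Compare 7 vs 2: take 2 from right. Merged: [2]
Compare 7 vs 16: take 7 from left. Merged: [2, 7]
Compare 11 vs 16: take 11 from left. Merged: [2, 7, 11]
Compare 15 vs 16: take 15 from left. Merged: [2, 7, 11, 15]
Compare 20 vs 16: take 16 from right. Merged: [2, 7, 11, 15, 16]
Compare 20 vs 20: take 20 from left. Merged: [2, 7, 11, 15, 16, 20]
Append remaining from right: [20, 24]. Merged: [2, 7, 11, 15, 16, 20, 20, 24]

Final merged array: [2, 7, 11, 15, 16, 20, 20, 24]
Total comparisons: 6

The merged array is [2, 7, 11, 15, 16, 20, 20, 24], requiring 6 comparisons. The merge step runs in O(n) time where n is the total number of elements.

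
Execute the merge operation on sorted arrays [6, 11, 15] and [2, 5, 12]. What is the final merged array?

Merging process:

Compare 6 vs 2: take 2 from right. Merged: [2]
Compare 6 vs 5: take 5 from right. Merged: [2, 5]
Compare 6 vs 12: take 6 from left. Merged: [2, 5, 6]
Compare 11 vs 12: take 11 from left. Merged: [2, 5, 6, 11]
Compare 15 vs 12: take 12 from right. Merged: [2, 5, 6, 11, 12]
Append remaining from left: [15]. Merged: [2, 5, 6, 11, 12, 15]

Final merged array: [2, 5, 6, 11, 12, 15]
Total comparisons: 5

The merged array is [2, 5, 6, 11, 12, 15], requiring 5 comparisons. The merge step runs in O(n) time where n is the total number of elements.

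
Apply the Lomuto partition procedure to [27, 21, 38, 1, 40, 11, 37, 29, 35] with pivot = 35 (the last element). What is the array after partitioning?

Lomuto partition with pivot = 35:

Initial array: [27, 21, 38, 1, 40, 11, 37, 29, 35]

arr[0]=27 <= 35: swap with position 0, array becomes [27, 21, 38, 1, 40, 11, 37, 29, 35]
arr[1]=21 <= 35: swap with position 1, array becomes [27, 21, 38, 1, 40, 11, 37, 29, 35]
arr[2]=38 > 35: no swap
arr[3]=1 <= 35: swap with position 2, array becomes [27, 21, 1, 38, 40, 11, 37, 29, 35]
arr[4]=40 > 35: no swap
arr[5]=11 <= 35: swap with position 3, array becomes [27, 21, 1, 11, 40, 38, 37, 29, 35]
arr[6]=37 > 35: no swap
arr[7]=29 <= 35: swap with position 4, array becomes [27, 21, 1, 11, 29, 38, 37, 40, 35]

Place pivot at position 5: [27, 21, 1, 11, 29, 35, 37, 40, 38]
Pivot position: 5

After partitioning with pivot 35, the array becomes [27, 21, 1, 11, 29, 35, 37, 40, 38]. The pivot is placed at index 5. All elements to the left of the pivot are <= 35, and all elements to the right are > 35.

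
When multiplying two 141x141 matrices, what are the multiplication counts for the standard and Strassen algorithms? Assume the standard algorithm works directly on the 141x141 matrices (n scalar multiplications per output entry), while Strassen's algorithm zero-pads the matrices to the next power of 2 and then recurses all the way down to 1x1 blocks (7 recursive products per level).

Matrix multiplication for 141x141 matrices:

Strassen's algorithm requires power-of-2 dimensions. Pad 141x141 to 256x256 (next power of 2).

Standard algorithm: 141^3 = 2803221 multiplications
Strassen's algorithm: 7^(log2(256)) = 7^8 = 5764801 multiplications
Difference: 2803221 - 5764801 = -2961580 (Strassen uses MORE here due to padding overhead — for small or just-over-power-of-2 n, padding can outweigh the per-level savings)

Standard: 2803221 multiplications (141^3). Strassen: 5764801 multiplications (7^8, after padding to 256x256). Strassen reduces 8 recursive multiplications to 7 at each level.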